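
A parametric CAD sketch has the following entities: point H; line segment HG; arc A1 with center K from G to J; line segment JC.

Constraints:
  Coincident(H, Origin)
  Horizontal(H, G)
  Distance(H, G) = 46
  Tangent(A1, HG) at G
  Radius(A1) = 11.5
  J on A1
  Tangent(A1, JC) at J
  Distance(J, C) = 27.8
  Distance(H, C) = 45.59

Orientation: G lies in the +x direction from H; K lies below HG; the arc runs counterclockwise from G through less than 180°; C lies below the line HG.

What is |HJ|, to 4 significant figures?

35.92

H is at the origin; H and G share the same y with |HG| = 46.0 and G on the +x side, so G = (46.00, 0.000). A1 meets HG tangentially, so KG is at right angles to HG, so K = G + (0, -11.5) = (46.00, -11.50). Since KJ ⟂ JC (tangency), |KC| = √(11.5² + 27.8²) = 30.08 regardless of where J sits on A1. So C lies on both circle(H, 45.59) and circle(K, 30.08); the below-HG intersection is C = (28.24, -35.79). J is the foot of the tangent from C: J = (34.83, -8.777).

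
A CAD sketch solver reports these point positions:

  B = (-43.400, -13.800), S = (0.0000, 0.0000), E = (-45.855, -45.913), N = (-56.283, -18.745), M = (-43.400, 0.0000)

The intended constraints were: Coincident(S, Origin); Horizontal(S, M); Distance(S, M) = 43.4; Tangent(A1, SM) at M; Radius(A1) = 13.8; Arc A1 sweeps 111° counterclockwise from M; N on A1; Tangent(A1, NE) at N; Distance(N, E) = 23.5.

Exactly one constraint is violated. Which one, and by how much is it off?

Distance(N, E) = 23.5 — off by 5.60.

S = (0.00, 0.00) ✓; S.y = 0.00, M.y = 0.00 ✓; |SM| = 43.40 ✓; ∠(BM, MS) = 90.00° ✓; |BM| = 13.80 ✓; bearing(B→N) − bearing(B→M) = 111.0° ✓; |BN| = 13.80 ✓; ∠(BN, NE) = 90.00° ✓; |NE| = 29.10 ✗.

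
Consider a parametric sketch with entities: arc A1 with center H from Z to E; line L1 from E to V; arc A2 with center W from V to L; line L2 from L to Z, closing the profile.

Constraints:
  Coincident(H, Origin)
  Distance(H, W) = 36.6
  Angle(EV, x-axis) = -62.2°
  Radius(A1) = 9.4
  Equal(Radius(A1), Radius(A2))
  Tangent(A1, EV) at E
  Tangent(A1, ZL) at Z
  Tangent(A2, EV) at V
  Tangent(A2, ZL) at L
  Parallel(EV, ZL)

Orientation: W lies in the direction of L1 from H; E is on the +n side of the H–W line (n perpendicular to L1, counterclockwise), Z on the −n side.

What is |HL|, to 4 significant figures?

37.79

Tangency of A1 to both parallel lines with radius 9.4 puts E and Z at H ± 9.4·n: E = (8.315, 4.384), Z = (-8.315, -4.384). Equal radii place V and L the same way about W: V = W + 9.4·n = (25.38, -27.99), L = W − 9.4·n = (8.755, -36.76). Then |HL| = |L − H| = 37.79.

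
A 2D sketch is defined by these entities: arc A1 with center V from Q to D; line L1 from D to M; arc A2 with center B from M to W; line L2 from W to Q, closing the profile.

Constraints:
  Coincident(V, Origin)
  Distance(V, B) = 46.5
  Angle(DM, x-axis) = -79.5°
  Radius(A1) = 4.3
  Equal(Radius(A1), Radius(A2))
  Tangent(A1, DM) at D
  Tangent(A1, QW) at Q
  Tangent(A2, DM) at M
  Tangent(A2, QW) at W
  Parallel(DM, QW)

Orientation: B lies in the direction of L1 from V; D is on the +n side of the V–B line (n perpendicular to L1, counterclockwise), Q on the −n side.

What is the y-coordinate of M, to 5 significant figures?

-44.938

Tangency of A1 to both parallel lines with radius 4.3 puts D and Q at V ± 4.3·n: D = (4.2280, 0.78361), Q = (-4.2280, -0.78361). Equal radii place M and W the same way about B: M = B + 4.3·n = (12.702, -44.938), W = B − 4.3·n = (4.2460, -46.505). So M.y = -44.938.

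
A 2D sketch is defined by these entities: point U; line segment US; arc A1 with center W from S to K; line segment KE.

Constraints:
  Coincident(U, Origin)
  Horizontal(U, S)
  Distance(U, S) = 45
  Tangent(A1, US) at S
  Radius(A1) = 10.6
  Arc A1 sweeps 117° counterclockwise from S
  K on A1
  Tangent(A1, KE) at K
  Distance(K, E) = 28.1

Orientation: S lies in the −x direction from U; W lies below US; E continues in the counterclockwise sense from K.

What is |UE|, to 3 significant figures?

58.1

U is at the origin; US is horizontal with |US| = 45.0 and S on the −x side, so S = (-45.0, 0.00). Tangency of A1 to US means the radius WS is perpendicular to US, so W = S + (0, -10.6) = (-45.0, -10.6). On A1, S sits at bearing 90° from W; a 117° counterclockwise sweep puts K at bearing 207°, so K = W + 10.6·(cos 207°, sin 207°) = (-54.4, -15.4). A1 meets KE tangentially, so WK is at right angles to KE, so KE runs along (−sin 207°, cos 207°); with |KE| = 28.1, E = (-41.7, -40.4). Then |UE| = |E − U| = 58.1.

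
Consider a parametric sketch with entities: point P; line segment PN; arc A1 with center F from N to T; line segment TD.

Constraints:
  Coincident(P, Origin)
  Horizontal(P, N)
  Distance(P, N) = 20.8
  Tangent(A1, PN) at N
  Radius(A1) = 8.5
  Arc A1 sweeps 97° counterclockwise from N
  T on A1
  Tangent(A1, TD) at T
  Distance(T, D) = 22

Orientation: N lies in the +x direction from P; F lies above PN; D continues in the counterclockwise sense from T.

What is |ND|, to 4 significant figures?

31.90

P is at the origin; PN is horizontal with |PN| = 20.8 and N on the +x side, so N = (20.80, 0.000). A1 meets PN tangentially, so FN is at right angles to PN, so F = N + (0, 8.5) = (20.80, 8.500). On A1, N sits at bearing -90° from F; a 97° counterclockwise sweep puts T at bearing 7°, so T = F + 8.5·(cos 7°, sin 7°) = (29.24, 9.536). The tangent condition forces FT to be normal to TD, so TD runs along (−sin 7°, cos 7°); with |TD| = 22.0, D = (26.56, 31.37). Then |ND| = |D − N| = 31.90.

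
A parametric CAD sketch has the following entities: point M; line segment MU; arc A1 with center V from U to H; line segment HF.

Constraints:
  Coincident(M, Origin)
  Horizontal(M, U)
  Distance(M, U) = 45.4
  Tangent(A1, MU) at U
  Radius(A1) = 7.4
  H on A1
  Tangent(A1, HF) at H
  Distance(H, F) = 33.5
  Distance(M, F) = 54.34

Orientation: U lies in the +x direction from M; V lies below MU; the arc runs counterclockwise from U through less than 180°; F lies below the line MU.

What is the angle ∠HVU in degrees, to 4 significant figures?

87.01°

Checks: M.y = 0.00, U.y = 0.00 ✓; |VH| = 7.400 ✓; ∠(VH, HF) = 90.00° ✓; |HF| = 33.50 ✓; |MF| = 54.34 ✓.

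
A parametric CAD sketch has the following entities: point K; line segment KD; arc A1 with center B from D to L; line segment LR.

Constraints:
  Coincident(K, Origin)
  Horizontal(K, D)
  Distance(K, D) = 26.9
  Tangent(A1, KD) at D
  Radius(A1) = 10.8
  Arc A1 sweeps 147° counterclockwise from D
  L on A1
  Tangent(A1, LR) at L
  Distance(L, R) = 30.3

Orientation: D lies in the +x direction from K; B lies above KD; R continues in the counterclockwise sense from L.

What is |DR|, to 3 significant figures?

41.3

K is at the origin; KD is horizontal with |KD| = 26.9 and D on the +x side, so D = (26.9, 0.00). A1 meets KD tangentially, so BD is at right angles to KD, so B = D + (0, 10.8) = (26.9, 10.8). On A1, D sits at bearing -90° from B; a 147° counterclockwise sweep puts L at bearing 57°, so L = B + 10.8·(cos 57°, sin 57°) = (32.8, 19.9). Since A1 is tangent to LR there, BL ⟂ LR, so LR runs along (−sin 57°, cos 57°); with |LR| = 30.3, R = (7.37, 36.4). Then |DR| = |R − D| = 41.3.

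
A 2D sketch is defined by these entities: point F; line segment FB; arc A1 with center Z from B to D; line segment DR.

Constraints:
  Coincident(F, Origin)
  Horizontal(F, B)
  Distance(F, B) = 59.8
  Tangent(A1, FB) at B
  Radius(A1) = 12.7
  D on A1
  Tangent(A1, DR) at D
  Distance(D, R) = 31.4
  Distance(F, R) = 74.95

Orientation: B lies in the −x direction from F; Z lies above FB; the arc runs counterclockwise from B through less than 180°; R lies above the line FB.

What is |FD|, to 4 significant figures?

50.84

Checks: |FB| = 59.80 ✓; |ZB| = 12.70 ✓; |ZD| = 12.70 ✓; ∠(ZD, DR) = 90.00° ✓; |DR| = 31.40 ✓; |FR| = 74.95 ✓.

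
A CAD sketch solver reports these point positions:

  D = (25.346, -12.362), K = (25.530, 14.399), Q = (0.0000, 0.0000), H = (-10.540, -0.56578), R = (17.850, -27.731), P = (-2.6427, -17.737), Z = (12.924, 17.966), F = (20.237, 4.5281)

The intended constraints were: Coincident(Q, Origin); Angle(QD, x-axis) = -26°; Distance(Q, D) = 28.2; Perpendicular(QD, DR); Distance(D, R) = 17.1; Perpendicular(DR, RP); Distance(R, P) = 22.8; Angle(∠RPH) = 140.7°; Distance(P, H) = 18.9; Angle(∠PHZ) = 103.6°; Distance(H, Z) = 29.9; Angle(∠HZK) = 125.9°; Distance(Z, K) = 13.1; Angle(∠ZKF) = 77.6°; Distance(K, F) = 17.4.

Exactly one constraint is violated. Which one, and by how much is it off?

Distance(K, F) = 17.4 — off by 6.20.

Q = (0.00, 0.00) ✓; QD at -26.00° ✓; |QD| = 28.20 ✓; ∠(QD, DR) = 90.00° ✓; |DR| = 17.10 ✓; ∠(DR, RP) = 90.00° ✓; |RP| = 22.80 ✓; ∠RPH = 140.7° ✓; |PH| = 18.90 ✓; ∠PHZ = 103.6° ✓; |HZ| = 29.90 ✓; ∠HZK = 125.9° ✓; |ZK| = 13.10 ✓; ∠ZKF = 77.60° ✓; |KF| = 11.20 ✗.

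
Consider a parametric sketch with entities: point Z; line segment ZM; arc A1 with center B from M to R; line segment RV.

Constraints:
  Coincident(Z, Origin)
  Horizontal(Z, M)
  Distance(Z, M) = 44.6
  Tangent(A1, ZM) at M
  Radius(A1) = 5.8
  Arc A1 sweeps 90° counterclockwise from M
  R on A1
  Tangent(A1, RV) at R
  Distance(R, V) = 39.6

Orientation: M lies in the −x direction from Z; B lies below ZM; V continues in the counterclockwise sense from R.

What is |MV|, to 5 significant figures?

45.769

Z is at the origin; Z and M share the same y with |ZM| = 44.6 and M on the −x side, so M = (-44.600, 0.0000). Since A1 is tangent to ZM there, BM ⟂ ZM, so B = M + (0, -5.8) = (-44.600, -5.8000). On A1, M sits at bearing 90° from B; a 90° counterclockwise sweep puts R at bearing 180°, so R = B + 5.8·(cos 180°, sin 180°) = (-50.400, -5.8000). Tangency of A1 to RV means the radius BR is perpendicular to RV, so RV runs along (−sin 180°, cos 180°); with |RV| = 39.6, V = (-50.400, -45.400). Then |MV| = |V − M| = 45.769.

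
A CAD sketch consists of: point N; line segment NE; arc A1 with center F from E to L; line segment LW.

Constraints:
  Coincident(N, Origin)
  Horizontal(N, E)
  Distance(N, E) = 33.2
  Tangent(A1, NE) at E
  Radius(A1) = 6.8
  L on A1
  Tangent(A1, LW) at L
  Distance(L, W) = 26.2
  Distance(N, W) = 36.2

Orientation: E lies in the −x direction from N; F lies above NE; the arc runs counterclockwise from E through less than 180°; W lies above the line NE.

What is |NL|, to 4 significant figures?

27.11

N is at the origin; N and E share the same y with |NE| = 33.2 and E on the −x side, so E = (-33.20, 0.000). A1 meets NE tangentially, so FE is at right angles to NE, so F = E + (0, 6.8) = (-33.20, 6.800). Since FL ⟂ LW (tangency), |FW| = √(6.8² + 26.2²) = 27.07 regardless of where L sits on A1. So W lies on both circle(N, 36.2) and circle(F, 27.07); the above-NE intersection is W = (-19.79, 30.31). L is the foot of the tangent from W: L = (-26.64, 5.023).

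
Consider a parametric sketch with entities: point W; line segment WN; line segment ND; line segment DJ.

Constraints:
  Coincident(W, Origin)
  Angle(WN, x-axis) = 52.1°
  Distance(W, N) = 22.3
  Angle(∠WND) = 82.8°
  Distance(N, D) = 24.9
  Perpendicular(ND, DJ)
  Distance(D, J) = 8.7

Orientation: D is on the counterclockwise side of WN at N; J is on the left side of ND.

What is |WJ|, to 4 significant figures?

25.86

∠WND = 82.8°, so ND runs at 52.1° + (180° − 82.8°) = 149.3° from the x-axis; with |ND| = 24.9, D = N + 24.9·(cos 149.3°, sin 149.3°) = (-7.712, 30.31). ND is perpendicular to DJ; with |DJ| = 8.7 on the left of ND, J = D + 8.7·(-0.5105, -0.8599) = (-12.15, 22.83). Then |WJ| = |J − W| = 25.86.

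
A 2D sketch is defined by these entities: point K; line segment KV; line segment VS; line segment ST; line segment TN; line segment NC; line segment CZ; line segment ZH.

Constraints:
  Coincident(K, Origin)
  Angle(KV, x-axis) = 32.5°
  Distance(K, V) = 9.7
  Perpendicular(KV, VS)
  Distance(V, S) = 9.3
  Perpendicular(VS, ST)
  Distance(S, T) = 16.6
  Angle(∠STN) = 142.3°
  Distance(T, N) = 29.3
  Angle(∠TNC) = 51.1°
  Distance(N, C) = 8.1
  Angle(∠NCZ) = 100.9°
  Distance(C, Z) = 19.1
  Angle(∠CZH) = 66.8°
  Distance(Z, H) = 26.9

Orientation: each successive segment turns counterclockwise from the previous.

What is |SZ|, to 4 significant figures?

24.16

∠TNC = 51.1° gives NC at 19.10° from the x-axis; with |NC| = 8.1, C = (-13.09, -20.78). ∠NCZ = 100.9° gives CZ at 98.20° from the x-axis; with |CZ| = 19.1, Z = (-15.81, -1.876). Then |SZ| = |Z − S| = 24.16.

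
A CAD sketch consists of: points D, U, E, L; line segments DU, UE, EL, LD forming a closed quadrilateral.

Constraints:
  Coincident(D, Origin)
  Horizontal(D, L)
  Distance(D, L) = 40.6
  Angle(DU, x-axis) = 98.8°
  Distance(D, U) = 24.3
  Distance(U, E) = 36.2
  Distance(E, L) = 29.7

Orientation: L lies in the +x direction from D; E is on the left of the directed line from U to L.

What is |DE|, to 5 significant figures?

42.997

Checks: |UE| = 36.20 ✓; |EL| = 29.70 ✓.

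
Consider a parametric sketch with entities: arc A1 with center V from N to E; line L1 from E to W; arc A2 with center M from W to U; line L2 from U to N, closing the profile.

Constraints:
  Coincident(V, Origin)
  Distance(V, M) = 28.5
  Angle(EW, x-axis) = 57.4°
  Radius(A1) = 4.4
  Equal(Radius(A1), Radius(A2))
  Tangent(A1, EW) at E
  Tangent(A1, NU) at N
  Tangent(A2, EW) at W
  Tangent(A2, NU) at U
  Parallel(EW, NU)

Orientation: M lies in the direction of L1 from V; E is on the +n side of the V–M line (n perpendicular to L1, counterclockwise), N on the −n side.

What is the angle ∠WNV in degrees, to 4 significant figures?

72.84°

The slot axis is L1's direction at 57.4°, so u = (cos 57.4°, sin 57.4°) = (0.5388, 0.8425) and n = (−sin 57.4°, cos 57.4°) = (-0.8425, 0.5388). V is at the origin and M lies 28.5 along u from V, so M = 28.5·u = (15.35, 24.01). Tangency of A1 to both parallel lines with radius 4.4 puts E and N at V ± 4.4·n: E = (-3.707, 2.371), N = (3.707, -2.371). Equal radii place W and U the same way about M: W = M + 4.4·n = (11.65, 26.38), U = M − 4.4·n = (19.06, 21.64). Then cos ∠WNV = NW·NV / (|NW||NV|), giving 72.84°.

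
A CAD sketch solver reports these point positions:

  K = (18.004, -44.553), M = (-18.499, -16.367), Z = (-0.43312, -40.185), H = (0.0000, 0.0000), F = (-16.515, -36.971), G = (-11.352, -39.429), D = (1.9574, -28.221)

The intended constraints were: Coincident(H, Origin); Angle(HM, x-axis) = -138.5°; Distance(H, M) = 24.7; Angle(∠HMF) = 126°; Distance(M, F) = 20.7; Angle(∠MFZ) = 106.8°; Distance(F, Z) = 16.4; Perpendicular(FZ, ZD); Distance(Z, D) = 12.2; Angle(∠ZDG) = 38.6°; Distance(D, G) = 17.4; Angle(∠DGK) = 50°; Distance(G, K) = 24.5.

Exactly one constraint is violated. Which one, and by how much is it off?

Distance(G, K) = 24.5 — off by 5.30.

H = (0.00, 0.00) ✓; HM at -138.5° ✓; |HM| = 24.70 ✓; ∠HMF = 126.0° ✓; |MF| = 20.70 ✓; ∠MFZ = 106.8° ✓; |FZ| = 16.40 ✓; ∠(FZ, ZD) = 90.00° ✓; |ZD| = 12.20 ✓; ∠ZDG = 38.60° ✓; |DG| = 17.40 ✓; ∠DGK = 50.00° ✓; |GK| = 29.80 ✗.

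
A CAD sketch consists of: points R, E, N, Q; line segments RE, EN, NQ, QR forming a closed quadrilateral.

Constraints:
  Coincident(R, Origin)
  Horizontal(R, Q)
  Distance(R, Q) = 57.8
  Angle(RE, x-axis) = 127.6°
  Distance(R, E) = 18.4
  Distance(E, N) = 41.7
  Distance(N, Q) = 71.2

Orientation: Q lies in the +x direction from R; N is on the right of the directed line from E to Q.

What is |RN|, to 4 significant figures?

28.19

R is at the origin; R and Q share the same y with |RQ| = 57.8 and Q in +x, so Q = (57.8, 0). RE runs at 127.6° with |RE| = 18.4, so E = (-11.23, 14.58). N is determined by |EN| = 41.7 and |NQ| = 71.2 together: it lies at the intersection of circle(E, 41.7) and circle(Q, 71.2). With |EQ| = 70.55, the foot of the radical line on EQ is 11.67 from E and the perpendicular offset is √(41.7² − 11.67²) = 40.03. Taking the right-of-EQ solution: N = (-8.081, -27.00).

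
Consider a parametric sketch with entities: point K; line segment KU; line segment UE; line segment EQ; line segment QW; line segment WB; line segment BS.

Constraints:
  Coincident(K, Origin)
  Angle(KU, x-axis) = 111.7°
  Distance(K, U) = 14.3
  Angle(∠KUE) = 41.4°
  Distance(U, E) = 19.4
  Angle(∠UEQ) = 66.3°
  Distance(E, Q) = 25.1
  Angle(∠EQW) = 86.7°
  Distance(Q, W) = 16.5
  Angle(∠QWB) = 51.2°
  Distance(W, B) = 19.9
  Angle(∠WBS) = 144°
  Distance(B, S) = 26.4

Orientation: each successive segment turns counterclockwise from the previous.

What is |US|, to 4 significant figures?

40.65

K is at the origin; KU runs at 111.7° with length 14.3, so U = (-5.287, 13.29). ∠KUE = 41.4° gives UE at -109.7° from the x-axis; with |UE| = 19.4, E = (-11.83, -4.978). ∠UEQ = 66.3° gives EQ at 4.000° from the x-axis; with |EQ| = 25.1, Q = (13.21, -3.227). ∠EQW = 86.7° gives QW at 97.30° from the x-axis; with |QW| = 16.5, W = (11.12, 13.14). ∠QWB = 51.2° gives WB at -133.9° from the x-axis; with |WB| = 19.9, B = (-2.683, -1.200). ∠WBS = 144.0° gives BS at -97.90° from the x-axis; with |BS| = 26.4, S = (-6.312, -27.35). Then |US| = |S − U| = 40.65.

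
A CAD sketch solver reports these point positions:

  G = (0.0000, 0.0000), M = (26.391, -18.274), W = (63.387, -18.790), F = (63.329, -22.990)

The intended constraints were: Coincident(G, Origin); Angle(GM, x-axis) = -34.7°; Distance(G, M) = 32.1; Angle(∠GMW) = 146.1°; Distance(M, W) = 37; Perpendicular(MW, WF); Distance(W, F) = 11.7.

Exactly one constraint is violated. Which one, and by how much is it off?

Distance(W, F) = 11.7 — off by 7.50.

G = (0.00, 0.00) ✓; GM at -34.70° ✓; |GM| = 32.10 ✓; ∠GMW = 146.1° ✓; |MW| = 37.00 ✓; ∠(MW, WF) = 89.99° ✓; |WF| = 4.200 ✗.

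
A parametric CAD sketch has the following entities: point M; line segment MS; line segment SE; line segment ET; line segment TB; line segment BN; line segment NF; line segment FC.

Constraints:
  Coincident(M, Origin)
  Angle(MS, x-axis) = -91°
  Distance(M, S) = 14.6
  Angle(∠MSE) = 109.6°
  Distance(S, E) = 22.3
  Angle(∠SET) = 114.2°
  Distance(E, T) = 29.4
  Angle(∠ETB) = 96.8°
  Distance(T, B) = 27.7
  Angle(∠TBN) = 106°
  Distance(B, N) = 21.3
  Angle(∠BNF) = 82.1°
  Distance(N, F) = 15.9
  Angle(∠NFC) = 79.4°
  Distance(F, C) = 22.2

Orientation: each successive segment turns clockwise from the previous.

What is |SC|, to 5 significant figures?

40.267

M is at the origin; MS runs at -91.0° with length 14.6, so S = (-0.25481, -14.598). ∠MSE = 109.6° gives SE at -161.40° from the x-axis; with |SE| = 22.3, E = (-21.390, -21.711). ∠SET = 114.2° gives ET at 132.80° from the x-axis; with |ET| = 29.4, T = (-41.366, -0.13891). ∠ETB = 96.8° gives TB at 49.600° from the x-axis; with |TB| = 27.7, B = (-23.413, 20.956). ∠TBN = 106.0° gives BN at -24.400° from the x-axis; with |BN| = 21.3, N = (-4.0151, 12.157). ∠BNF = 82.1° gives NF at -122.30° from the x-axis; with |NF| = 15.9, F = (-12.511, -1.2831). ∠NFC = 79.4° gives FC at 137.10° from the x-axis; with |FC| = 22.2, C = (-28.774, 13.829). Then |SC| = |C − S| = 40.267.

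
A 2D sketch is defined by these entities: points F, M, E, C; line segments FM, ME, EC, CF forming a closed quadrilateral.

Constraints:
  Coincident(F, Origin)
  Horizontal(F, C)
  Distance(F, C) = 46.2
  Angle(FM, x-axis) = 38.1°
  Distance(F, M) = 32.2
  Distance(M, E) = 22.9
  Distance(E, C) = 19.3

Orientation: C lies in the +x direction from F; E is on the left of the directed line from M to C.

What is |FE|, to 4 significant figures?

51.91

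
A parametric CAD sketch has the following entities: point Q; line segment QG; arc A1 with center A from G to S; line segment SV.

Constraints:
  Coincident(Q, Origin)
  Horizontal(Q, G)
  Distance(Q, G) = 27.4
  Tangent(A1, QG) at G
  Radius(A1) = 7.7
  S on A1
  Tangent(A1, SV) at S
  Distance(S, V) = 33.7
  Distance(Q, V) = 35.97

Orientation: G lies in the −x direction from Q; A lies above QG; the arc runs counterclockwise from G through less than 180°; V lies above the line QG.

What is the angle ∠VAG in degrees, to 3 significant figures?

143°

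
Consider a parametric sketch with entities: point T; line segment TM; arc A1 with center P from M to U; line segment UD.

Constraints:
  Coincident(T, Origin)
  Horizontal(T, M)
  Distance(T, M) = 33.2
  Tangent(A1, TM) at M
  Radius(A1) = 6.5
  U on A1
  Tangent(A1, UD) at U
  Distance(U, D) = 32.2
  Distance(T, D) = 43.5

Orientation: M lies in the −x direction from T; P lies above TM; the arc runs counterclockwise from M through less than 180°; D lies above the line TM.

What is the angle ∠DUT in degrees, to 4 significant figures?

93.51°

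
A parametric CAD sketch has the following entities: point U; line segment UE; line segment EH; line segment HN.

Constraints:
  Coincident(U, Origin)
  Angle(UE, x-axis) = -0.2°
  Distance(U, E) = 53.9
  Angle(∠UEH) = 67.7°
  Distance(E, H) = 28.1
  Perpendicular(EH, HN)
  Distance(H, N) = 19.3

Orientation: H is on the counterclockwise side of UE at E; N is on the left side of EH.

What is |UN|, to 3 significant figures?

31.5

U is at the origin; UE runs at -0.2° with length 53.9, so E = 53.9·(cos -0.2°, sin -0.2°) = (53.9, -0.188). ∠UEH = 67.7°, so EH runs at -0.2° + (180° − 67.7°) = 112° from the x-axis; with |EH| = 28.1, H = E + 28.1·(cos 112°, sin 112°) = (43.3, 25.8). The perpendicularity gives HN at right angles to EH; with |HN| = 19.3 on the left of EH, N = H + 19.3·(-0.927, -0.376) = (25.4, 18.6). Then |UN| = |N − U| = 31.5.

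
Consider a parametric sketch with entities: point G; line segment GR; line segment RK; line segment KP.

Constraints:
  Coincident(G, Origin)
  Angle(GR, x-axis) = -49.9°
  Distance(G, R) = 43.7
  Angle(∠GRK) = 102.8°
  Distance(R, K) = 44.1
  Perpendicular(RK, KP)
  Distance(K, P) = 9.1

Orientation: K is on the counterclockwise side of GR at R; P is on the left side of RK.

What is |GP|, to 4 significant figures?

63.37

G is at the origin; GR runs at -49.9° with length 43.7, so R = 43.7·(cos -49.9°, sin -49.9°) = (28.15, -33.43). ∠GRK = 102.8°, so RK runs at -49.9° + (180° − 102.8°) = 27.30° from the x-axis; with |RK| = 44.1, K = R + 44.1·(cos 27.30°, sin 27.30°) = (67.34, -13.20). RK ⟂ KP; with |KP| = 9.1 on the left of RK, P = K + 9.1·(-0.4586, 0.8886) = (63.16, -5.114). Then |GP| = |P − G| = 63.37.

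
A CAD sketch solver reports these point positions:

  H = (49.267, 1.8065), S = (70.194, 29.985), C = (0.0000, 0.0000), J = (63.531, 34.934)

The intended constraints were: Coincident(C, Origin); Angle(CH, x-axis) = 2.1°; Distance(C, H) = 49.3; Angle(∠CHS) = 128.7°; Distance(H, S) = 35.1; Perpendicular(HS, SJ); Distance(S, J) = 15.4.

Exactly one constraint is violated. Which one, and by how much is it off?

Distance(S, J) = 15.4 — off by 7.10.

C = (0.00, 0.00) ✓; CH at 2.100° ✓; |CH| = 49.30 ✓; ∠CHS = 128.7° ✓; |HS| = 35.10 ✓; ∠(HS, SJ) = 90.00° ✓; |SJ| = 8.300 ✗.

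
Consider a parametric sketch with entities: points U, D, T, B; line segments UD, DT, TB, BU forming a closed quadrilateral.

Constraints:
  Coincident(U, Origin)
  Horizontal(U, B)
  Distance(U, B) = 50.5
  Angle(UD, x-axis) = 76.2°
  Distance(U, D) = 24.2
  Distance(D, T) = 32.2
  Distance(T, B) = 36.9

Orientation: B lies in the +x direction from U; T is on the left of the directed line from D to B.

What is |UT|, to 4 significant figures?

49.68

Checks: |DT| = 32.20 ✓; |TB| = 36.90 ✓.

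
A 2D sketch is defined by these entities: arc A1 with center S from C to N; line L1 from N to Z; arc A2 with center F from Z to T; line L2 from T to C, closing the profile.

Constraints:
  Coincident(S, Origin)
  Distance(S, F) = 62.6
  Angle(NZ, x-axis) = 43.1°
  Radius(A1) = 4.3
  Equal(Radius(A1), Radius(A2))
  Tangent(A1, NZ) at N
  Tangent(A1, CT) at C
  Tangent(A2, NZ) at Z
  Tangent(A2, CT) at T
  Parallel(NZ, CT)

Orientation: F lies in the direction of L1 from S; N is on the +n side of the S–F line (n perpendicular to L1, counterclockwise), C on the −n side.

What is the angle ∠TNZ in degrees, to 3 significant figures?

7.82°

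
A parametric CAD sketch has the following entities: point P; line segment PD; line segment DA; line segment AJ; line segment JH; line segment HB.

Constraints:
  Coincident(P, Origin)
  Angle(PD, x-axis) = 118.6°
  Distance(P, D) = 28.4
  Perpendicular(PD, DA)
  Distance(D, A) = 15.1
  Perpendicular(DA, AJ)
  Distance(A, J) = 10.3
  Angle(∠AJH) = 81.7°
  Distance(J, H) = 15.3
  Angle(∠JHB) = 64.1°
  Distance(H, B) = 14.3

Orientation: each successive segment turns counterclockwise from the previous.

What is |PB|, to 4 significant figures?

33.12

∠AJH = 81.7° gives JH at 36.90° from the x-axis; with |JH| = 15.3, H = (-9.687, 17.85). ∠JHB = 64.1° gives HB at 152.8° from the x-axis; with |HB| = 14.3, B = (-22.41, 24.39). Then |PB| = |B − P| = 33.12.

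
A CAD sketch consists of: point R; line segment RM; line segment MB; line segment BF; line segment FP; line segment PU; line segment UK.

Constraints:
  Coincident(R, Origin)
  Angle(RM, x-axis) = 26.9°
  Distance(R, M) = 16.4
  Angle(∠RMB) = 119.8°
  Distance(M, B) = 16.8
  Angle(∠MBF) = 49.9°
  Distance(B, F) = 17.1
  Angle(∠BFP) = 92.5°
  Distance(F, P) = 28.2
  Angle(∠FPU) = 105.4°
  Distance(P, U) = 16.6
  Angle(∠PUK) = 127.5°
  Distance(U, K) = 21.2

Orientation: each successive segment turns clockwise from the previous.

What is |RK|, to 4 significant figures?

43.38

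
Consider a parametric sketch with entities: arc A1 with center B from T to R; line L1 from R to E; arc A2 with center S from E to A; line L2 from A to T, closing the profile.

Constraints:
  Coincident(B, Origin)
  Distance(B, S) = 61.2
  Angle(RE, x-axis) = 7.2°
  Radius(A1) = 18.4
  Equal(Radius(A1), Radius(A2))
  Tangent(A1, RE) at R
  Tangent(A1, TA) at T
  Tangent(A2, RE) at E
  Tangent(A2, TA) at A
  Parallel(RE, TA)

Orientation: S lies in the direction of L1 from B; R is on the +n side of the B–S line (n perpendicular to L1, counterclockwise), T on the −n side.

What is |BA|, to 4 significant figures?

63.91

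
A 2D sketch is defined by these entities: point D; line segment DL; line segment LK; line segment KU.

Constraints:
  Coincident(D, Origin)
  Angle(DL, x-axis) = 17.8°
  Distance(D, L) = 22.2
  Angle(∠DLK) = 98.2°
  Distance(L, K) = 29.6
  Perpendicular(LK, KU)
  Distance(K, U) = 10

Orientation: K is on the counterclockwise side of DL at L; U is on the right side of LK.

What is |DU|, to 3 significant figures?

45.8

D is at the origin; DL runs at 17.8° with length 22.2, so L = 22.2·(cos 17.8°, sin 17.8°) = (21.1, 6.79). ∠DLK = 98.2°, so LK runs at 17.8° + (180° − 98.2°) = 99.6° from the x-axis; with |LK| = 29.6, K = L + 29.6·(cos 99.6°, sin 99.6°) = (16.2, 36.0). LK ⟂ KU; with |KU| = 10.0 on the right of LK, U = K + 10.0·(0.986, 0.167) = (26.1, 37.6). Then |DU| = |U − D| = 45.8.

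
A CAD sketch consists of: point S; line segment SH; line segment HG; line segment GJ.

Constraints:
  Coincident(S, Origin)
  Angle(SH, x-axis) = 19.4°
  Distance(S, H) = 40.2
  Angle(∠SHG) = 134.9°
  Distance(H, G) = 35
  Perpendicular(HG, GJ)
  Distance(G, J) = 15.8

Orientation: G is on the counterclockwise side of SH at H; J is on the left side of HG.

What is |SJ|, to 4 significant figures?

64.63

S is at the origin; SH runs at 19.4° with length 40.2, so H = 40.2·(cos 19.4°, sin 19.4°) = (37.92, 13.35). ∠SHG = 134.9°, so HG runs at 19.4° + (180° − 134.9°) = 64.50° from the x-axis; with |HG| = 35.0, G = H + 35.0·(cos 64.50°, sin 64.50°) = (52.99, 44.94). HG ⟂ GJ; with |GJ| = 15.8 on the left of HG, J = G + 15.8·(-0.9026, 0.4305) = (38.72, 51.75). Then |SJ| = |J − S| = 64.63.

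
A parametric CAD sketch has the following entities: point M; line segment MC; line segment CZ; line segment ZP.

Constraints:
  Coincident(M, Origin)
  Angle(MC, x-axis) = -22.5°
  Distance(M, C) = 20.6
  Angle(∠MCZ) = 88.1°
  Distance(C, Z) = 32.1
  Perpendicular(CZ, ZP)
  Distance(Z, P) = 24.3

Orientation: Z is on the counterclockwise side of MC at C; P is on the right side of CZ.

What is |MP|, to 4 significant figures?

54.79

∠MCZ = 88.1°, so CZ runs at -22.5° + (180° − 88.1°) = 69.40° from the x-axis; with |CZ| = 32.1, Z = C + 32.1·(cos 69.40°, sin 69.40°) = (30.33, 22.16). CZ is perpendicular to ZP; with |ZP| = 24.3 on the right of CZ, P = Z + 24.3·(0.9361, -0.3518) = (53.07, 13.61). Then |MP| = |P − M| = 54.79.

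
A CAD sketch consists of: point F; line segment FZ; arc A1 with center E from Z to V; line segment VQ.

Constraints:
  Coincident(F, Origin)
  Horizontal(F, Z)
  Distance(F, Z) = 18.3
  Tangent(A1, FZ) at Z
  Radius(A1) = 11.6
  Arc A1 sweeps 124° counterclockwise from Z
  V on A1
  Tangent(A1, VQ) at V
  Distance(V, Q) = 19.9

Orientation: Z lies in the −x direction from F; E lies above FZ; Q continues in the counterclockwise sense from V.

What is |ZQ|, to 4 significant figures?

34.62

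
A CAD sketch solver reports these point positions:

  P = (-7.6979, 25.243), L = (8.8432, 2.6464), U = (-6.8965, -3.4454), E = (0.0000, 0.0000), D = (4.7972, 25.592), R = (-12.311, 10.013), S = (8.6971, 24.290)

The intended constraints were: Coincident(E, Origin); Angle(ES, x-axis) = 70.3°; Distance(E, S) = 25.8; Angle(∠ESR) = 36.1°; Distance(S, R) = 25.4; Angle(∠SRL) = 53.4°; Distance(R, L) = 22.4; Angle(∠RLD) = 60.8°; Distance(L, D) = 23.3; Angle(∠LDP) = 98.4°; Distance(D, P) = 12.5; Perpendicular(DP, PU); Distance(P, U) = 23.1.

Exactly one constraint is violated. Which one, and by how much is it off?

Distance(P, U) = 23.1 — off by 5.60.

E = (0.00, 0.00) ✓; ES at 70.30° ✓; |ES| = 25.80 ✓; ∠ESR = 36.10° ✓; |SR| = 25.40 ✓; ∠SRL = 53.40° ✓; |RL| = 22.40 ✓; ∠RLD = 60.80° ✓; |LD| = 23.30 ✓; ∠LDP = 98.40° ✓; |DP| = 12.50 ✓; ∠(DP, PU) = 90.00° ✓; |PU| = 28.70 ✗.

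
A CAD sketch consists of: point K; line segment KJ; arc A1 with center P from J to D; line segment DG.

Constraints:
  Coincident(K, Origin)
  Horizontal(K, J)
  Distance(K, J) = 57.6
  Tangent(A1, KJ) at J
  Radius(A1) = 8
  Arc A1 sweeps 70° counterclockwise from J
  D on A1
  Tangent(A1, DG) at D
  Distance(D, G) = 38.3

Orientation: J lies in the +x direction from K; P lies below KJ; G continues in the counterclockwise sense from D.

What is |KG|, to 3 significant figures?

55.4

On A1, J sits at bearing 90° from P; a 70° counterclockwise sweep puts D at bearing 160°, so D = P + 8.0·(cos 160°, sin 160°) = (50.1, -5.26). The tangent condition forces PD to be normal to DG, so DG runs along (−sin 160°, cos 160°); with |DG| = 38.3, G = (37.0, -41.3). Then |KG| = |G − K| = 55.4.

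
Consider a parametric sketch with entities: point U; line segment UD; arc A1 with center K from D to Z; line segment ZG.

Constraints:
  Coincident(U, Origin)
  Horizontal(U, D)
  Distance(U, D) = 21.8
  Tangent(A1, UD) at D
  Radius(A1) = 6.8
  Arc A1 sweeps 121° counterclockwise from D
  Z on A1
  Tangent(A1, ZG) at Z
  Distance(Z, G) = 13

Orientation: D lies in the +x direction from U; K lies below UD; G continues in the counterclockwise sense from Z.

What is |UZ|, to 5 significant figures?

19.006

U is at the origin; U and D share the same y with |UD| = 21.8 and D on the +x side, so D = (21.800, 0.0000). Since A1 is tangent to UD there, KD ⟂ UD, so K = D + (0, -6.8) = (21.800, -6.8000). On A1, D sits at bearing 90° from K; a 121° counterclockwise sweep puts Z at bearing 211°, so Z = K + 6.8·(cos 211°, sin 211°) = (15.971, -10.302). Then |UZ| = |Z − U| = 19.006.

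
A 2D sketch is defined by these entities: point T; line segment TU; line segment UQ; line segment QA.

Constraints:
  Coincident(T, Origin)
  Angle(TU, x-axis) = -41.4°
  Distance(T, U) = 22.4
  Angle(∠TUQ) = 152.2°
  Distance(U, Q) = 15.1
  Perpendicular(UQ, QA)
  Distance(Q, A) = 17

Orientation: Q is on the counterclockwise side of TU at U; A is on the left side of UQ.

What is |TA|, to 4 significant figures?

35.52

∠TUQ = 152.2°, so UQ runs at -41.4° + (180° − 152.2°) = -13.60° from the x-axis; with |UQ| = 15.1, Q = U + 15.1·(cos -13.60°, sin -13.60°) = (31.48, -18.36). UQ is perpendicular to QA; with |QA| = 17.0 on the left of UQ, A = Q + 17.0·(0.2351, 0.9720) = (35.48, -1.841). Then |TA| = |A − T| = 35.52.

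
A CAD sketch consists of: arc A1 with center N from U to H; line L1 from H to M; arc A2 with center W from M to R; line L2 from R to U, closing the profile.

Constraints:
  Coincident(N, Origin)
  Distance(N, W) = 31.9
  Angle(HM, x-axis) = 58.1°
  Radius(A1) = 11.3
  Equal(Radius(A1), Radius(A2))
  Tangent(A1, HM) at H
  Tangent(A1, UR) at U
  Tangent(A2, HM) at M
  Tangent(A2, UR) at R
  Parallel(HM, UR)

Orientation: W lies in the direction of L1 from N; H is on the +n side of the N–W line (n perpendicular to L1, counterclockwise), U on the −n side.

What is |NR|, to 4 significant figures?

33.84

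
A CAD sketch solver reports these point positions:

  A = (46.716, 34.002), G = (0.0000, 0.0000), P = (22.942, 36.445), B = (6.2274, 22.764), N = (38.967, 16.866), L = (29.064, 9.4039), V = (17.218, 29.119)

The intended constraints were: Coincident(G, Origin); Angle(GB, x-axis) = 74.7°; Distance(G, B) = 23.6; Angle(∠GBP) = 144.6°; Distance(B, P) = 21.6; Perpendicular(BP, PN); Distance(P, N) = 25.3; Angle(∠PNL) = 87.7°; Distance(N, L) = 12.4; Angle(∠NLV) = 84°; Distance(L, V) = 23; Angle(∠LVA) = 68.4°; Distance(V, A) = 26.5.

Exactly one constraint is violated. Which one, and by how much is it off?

Distance(V, A) = 26.5 — off by 3.40.

G = (0.00, 0.00) ✓; GB at 74.70° ✓; |GB| = 23.60 ✓; ∠GBP = 144.6° ✓; |BP| = 21.60 ✓; ∠(BP, PN) = 90.00° ✓; |PN| = 25.30 ✓; ∠PNL = 87.70° ✓; |NL| = 12.40 ✓; ∠NLV = 84.00° ✓; |LV| = 23.00 ✓; ∠LVA = 68.40° ✓; |VA| = 29.90 ✗.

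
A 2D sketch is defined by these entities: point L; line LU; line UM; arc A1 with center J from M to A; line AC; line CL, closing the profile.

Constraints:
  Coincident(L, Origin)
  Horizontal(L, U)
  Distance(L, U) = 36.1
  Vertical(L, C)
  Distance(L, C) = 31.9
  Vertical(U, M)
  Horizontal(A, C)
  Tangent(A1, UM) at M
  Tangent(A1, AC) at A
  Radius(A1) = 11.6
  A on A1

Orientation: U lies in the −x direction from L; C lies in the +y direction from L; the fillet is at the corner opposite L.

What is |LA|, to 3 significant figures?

40.2

The virtual corner opposite L is at (-36.1, 31.9). A1 meets UM tangentially, so JM is at right angles to UM and tangency of A1 to AC means the radius JA is perpendicular to AC, with radius 11.6, so the center J sits 11.6 in from both sides at J = (-24.5, 20.3). That places the tangent points at M = (-36.1, 20.3) on UM and A = (-24.5, 31.9) on AC. Then |LA| = |A − L| = 40.2.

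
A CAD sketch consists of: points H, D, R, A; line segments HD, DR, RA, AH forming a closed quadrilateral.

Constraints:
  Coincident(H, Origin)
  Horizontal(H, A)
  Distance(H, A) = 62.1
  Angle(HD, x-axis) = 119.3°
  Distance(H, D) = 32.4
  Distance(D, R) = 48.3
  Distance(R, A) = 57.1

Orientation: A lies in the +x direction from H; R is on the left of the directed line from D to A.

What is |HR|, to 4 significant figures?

54.70

H is at the origin; HA is horizontal with |HA| = 62.1 and A in +x, so A = (62.1, 0). HD runs at 119.3° with |HD| = 32.4, so D = (-15.86, 28.26). R is determined by |DR| = 48.3 and |RA| = 57.1 together: it lies at the intersection of circle(D, 48.3) and circle(A, 57.1). With |DA| = 82.92, the foot of the radical line on DA is 35.87 from D and the perpendicular offset is √(48.3² − 35.87²) = 32.35. Taking the left-of-DA solution: R = (28.89, 46.45).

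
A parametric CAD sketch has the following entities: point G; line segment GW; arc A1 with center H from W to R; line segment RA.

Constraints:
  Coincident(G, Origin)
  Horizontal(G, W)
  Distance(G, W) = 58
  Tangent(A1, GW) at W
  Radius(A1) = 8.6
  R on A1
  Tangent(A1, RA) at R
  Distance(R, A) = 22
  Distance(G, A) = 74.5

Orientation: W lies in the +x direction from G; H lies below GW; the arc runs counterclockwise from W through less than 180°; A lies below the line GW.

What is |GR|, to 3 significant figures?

54.2

G is at the origin; GW is horizontal with |GW| = 58.0 and W on the +x side, so W = (58.0, 0.00). A1 meets GW tangentially, so HW is at right angles to GW, so H = W + (0, -8.6) = (58.0, -8.60). Since HR ⟂ RA (tangency), |HA| = √(8.6² + 22.0²) = 23.6 regardless of where R sits on A1. So A lies on both circle(G, 74.5) and circle(H, 23.6); the below-GW intersection is A = (68.2, -29.9). R is the foot of the tangent from A: R = (52.1, -14.9).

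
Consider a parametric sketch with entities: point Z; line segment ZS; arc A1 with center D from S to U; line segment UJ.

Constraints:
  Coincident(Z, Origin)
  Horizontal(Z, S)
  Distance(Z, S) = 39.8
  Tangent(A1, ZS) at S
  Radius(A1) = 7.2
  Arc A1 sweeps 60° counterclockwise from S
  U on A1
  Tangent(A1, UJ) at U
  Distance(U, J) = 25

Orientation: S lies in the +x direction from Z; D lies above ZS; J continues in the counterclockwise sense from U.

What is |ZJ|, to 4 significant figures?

63.75

Z is at the origin; ZS is horizontal with |ZS| = 39.8 and S on the +x side, so S = (39.80, 0.000). Tangency of A1 to ZS means the radius DS is perpendicular to ZS, so D = S + (0, 7.2) = (39.80, 7.200). On A1, S sits at bearing -90° from D; a 60° counterclockwise sweep puts U at bearing -30°, so U = D + 7.2·(cos -30°, sin -30°) = (46.04, 3.600). Tangency of A1 to UJ means the radius DU is perpendicular to UJ, so UJ runs along (−sin -30°, cos -30°); with |UJ| = 25.0, J = (58.54, 25.25). Then |ZJ| = |J − Z| = 63.75.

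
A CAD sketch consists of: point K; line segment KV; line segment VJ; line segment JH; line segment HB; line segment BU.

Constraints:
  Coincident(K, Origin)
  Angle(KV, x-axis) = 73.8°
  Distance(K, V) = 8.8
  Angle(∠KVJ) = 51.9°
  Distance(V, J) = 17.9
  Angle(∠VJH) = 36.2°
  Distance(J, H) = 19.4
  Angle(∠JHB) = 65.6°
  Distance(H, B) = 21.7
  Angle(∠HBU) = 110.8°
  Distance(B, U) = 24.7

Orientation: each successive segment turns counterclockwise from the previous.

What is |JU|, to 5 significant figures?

23.102

K is at the origin; KV runs at 73.8° with length 8.8, so V = (2.4551, 8.4506). ∠KVJ = 51.9° gives VJ at -158.10° from the x-axis; with |VJ| = 17.9, J = (-14.153, 1.7741). ∠VJH = 36.2° gives JH at -14.300° from the x-axis; with |JH| = 19.4, H = (4.6458, -3.0177). ∠JHB = 65.6° gives HB at 100.10° from the x-axis; with |HB| = 21.7, B = (0.84030, 18.346). ∠HBU = 110.8° gives BU at 169.30° from the x-axis; with |BU| = 24.7, U = (-23.430, 22.932). Then |JU| = |U − J| = 23.102.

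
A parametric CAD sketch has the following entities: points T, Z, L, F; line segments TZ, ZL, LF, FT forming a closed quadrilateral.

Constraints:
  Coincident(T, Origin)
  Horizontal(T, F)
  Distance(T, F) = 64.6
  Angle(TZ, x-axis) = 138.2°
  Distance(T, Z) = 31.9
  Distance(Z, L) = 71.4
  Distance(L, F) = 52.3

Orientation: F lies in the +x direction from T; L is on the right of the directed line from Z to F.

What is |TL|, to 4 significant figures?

39.90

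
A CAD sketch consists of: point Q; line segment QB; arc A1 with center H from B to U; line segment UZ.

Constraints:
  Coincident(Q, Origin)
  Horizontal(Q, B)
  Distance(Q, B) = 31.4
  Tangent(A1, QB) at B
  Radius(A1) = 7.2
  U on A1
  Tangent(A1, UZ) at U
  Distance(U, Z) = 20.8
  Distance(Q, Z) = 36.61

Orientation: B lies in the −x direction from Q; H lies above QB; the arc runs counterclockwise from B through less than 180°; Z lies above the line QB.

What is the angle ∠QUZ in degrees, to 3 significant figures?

105°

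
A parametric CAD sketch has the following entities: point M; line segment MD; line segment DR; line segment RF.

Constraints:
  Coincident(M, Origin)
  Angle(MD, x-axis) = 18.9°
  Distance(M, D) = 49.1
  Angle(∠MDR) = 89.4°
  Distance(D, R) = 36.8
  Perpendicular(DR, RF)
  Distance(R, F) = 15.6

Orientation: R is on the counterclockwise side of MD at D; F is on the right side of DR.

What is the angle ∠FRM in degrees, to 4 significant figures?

143.5°

M is at the origin; MD runs at 18.9° with length 49.1, so D = 49.1·(cos 18.9°, sin 18.9°) = (46.45, 15.90). ∠MDR = 89.4°, so DR runs at 18.9° + (180° − 89.4°) = 109.5° from the x-axis; with |DR| = 36.8, R = D + 36.8·(cos 109.5°, sin 109.5°) = (34.17, 50.59). The perpendicularity gives RF at right angles to DR; with |RF| = 15.6 on the right of DR, F = R + 15.6·(0.9426, 0.3338) = (48.87, 55.80). Then cos ∠FRM = RF·RM / (|RF||RM|), giving 143.5°.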